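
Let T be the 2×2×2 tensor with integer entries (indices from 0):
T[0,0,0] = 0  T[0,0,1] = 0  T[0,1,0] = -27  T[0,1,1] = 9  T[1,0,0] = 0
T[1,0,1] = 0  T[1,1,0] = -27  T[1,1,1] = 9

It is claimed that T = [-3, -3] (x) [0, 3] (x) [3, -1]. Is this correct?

Yes

Reconstruct entrywise from the claimed factors. For example, T[1,1,0] = -27 and Σₗ aₗ[1]bₗ[1]cₗ[0] = (-3)·(3)·(3) = -27; checking all 8 entries, every one matches. The claim holds.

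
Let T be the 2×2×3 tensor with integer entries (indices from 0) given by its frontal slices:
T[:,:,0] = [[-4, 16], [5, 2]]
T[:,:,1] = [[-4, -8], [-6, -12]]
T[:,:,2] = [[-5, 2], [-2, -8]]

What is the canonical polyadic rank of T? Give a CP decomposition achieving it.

rank(T) = 2

Lower bound: the mode-1 unfolding of T (rows indexed by i, columns by (j,k) = (0,0), (0,1), (0,2), (1,0), (1,1), (1,2)) is [[-4, -4, -5, 16, -8, 2], [5, -6, -2, 2, -12, -8]].
There the 2×2 minor on rows i ∈ {0, 1}, columns (j,k) ∈ {(0,0), (0,1)} is det [[-4, -4], [5, -6]] = 44 ≠ 0, so this unfolding has rank ≥ 2; CP rank is at least every unfolding rank, so rank(T) ≥ 2. (Flattening ranks never certify an upper bound on CP rank; for that we must actually write T with 2 rank-1 terms.)
Upper bound — finding two terms. Write S_k = T[:,:,k] for the frontal slices: S₀ = [[-4, 16], [5, 2]], S₁ = [[-4, -8], [-6, -12]], S₂ = [[-5, 2], [-2, -8]].
If T = a₁ ∘ b₁ ∘ c₁ + a₂ ∘ b₂ ∘ c₂ then each S_k = c₁[k]·a₁b₁ᵀ + c₂[k]·a₂b₂ᵀ. S₀ and S₁ are linearly independent, so a₁b₁ᵀ and a₂b₂ᵀ must span the same plane of matrices: they are the rank-1 matrices of the form x·S₀ + y·S₁.
det(x·S₀ + y·S₁) is −88·x² + 176·xy = (-88)·(x − 2·y)(x), vanishing at (x:y) = (2:1) and (0:1).
M₁ = 2·S₀ + S₁ = [[-12, 24], [4, -8]] = (-4)·(3, -1)(1, -2)ᵀ and M₂ = S₁ = [[-4, -8], [-6, -12]] = (-2)·(2, 3)(1, 2)ᵀ, so take a₁ = (3, -1), b₁ = (1, -2), a₂ = (2, 3), b₂ = (1, 2).
Each slice is an integer combination of E₁ = a₁b₁ᵀ and E₂ = a₂b₂ᵀ: S₀ = −2·E₁ + E₂, S₁ = −2·E₂, S₂ = −E₁ − E₂; reading off coefficients, c₁ = (-2, 0, -1) and c₂ = (1, -2, -1).
Hence T = (3, -1) ∘ (1, -2) ∘ (-2, 0, -1) + (2, 3) ∘ (1, 2) ∘ (1, -2, -1), so rank(T) ≤ 2.
These bounds meet, so rank(T) = 2.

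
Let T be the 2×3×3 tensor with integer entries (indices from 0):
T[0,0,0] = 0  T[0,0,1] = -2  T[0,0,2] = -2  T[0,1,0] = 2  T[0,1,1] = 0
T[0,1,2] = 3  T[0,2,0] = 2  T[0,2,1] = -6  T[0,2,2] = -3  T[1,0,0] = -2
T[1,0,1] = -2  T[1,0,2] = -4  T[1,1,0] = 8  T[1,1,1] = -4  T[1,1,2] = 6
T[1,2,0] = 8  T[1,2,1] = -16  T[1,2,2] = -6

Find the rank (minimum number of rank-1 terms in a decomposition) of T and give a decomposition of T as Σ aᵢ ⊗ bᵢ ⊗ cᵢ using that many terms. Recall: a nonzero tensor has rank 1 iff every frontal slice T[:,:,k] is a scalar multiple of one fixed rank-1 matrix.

Lower bound: the mode-2 unfolding of T (rows indexed by j, columns by (i,k) = (0,0), (0,1), (0,2), (1,0), (1,1), (1,2)) is [[0, -2, -2, -2, -2, -4], [2, 0, 3, 8, -4, 6], [2, -6, -3, 8, -16, -6]].
There the 3×3 minor on rows j ∈ {0, 1, 2}, columns (i,k) ∈ {(0,0), (0,1), (1,0)} is det [[0, -2, -2], [2, 0, 8], [2, -6, 8]] = 24 ≠ 0, so this unfolding has rank ≥ 3; CP rank is at least every unfolding rank, so rank(T) ≥ 3. (Flattening ranks never certify an upper bound on CP rank; for that we must actually write T with 3 rank-1 terms.)
Upper bound: T is a sum of 3 rank-1 terms, T = (0, 1) ⊗ (1, -2, -2) ⊗ (-2, 2, 0) + (1, 2) ⊗ (0, 1, 1) ⊗ (2, -2, 1) + (1, 2) ⊗ (1, -1, 2) ⊗ (0, -2, -2) (one valid choice — decompositions are not unique — normalised so each a, b is primitive with positive first nonzero entry; check it by expanding all entries), so rank(T) ≤ 3.
These bounds meet, so rank(T) = 3.

rank(T) = 3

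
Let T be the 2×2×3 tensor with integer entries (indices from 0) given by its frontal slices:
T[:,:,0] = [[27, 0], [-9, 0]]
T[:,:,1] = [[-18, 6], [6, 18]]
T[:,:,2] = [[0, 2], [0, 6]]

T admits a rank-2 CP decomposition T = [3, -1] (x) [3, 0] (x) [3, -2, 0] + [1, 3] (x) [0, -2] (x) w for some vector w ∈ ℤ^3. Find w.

w = [0, -3, -1]

Subtract the known terms from T to get the rank-1 residual R = [1, 3] (x) [0, -2] (x) w, so R[i,j,k] = a[i]·b[j]·w[k]. Pick indices with nonzero a[0]·b[1] = (1)·(-2) = -2. Only the fibre through (0,1,·) is needed: R[0,1,:] = T[0,1,:] − Σₗ aₗ[0]bₗ[1]cₗ = [0, 6, 2] − (3)·(0)·[3, -2, 0] = [0, 6, 2]. Then w[k] = R[0,1,k] / -2 for each k, giving w = [0, 6, 2] / -2 = [0, -3, -1].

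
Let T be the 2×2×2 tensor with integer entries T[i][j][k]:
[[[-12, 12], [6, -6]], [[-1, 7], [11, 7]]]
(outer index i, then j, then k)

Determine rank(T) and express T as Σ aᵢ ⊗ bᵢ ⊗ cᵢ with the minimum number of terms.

Lower bound: the mode-3 unfolding of T (rows indexed by k, columns by (i,j) = (0,0), (0,1), (1,0), (1,1)) is [[-12, 6, -1, 11], [12, -6, 7, 7]].
There the 2×2 minor on rows k ∈ {0, 1}, columns (i,j) ∈ {(0,0), (1,0)} is det [[-12, -1], [12, 7]] = -72 ≠ 0, so this unfolding has rank ≥ 2; CP rank is at least every unfolding rank, so rank(T) ≥ 2. (This is only a lower bound: in general the CP rank may exceed every unfolding rank, so we still need to exhibit 2 rank-1 terms summing to T.)
Upper bound — finding two terms. Write S_k = T[:,:,k] for the frontal slices: S₀ = [[-12, 6], [-1, 11]], S₁ = [[12, -6], [7, 7]].
If T = a₁ ⊗ b₁ ⊗ c₁ + a₂ ⊗ b₂ ⊗ c₂ then each S_k = c₁[k]·a₁b₁ᵀ + c₂[k]·a₂b₂ᵀ. S₀ and S₁ are linearly independent, so a₁b₁ᵀ and a₂b₂ᵀ must span the same plane of matrices: they are the rank-1 matrices of the form x·S₀ + y·S₁.
det(x·S₀ + y·S₁) is −126·x² + 126·y² = (-126)·(x − y)(x + y), vanishing at (x:y) = (1:1) and (1:-1).
M₁ = S₀ + S₁ = [[0, 0], [6, 18]] = 6·[0, 1][1, 3]ᵀ and M₂ = S₀ − S₁ = [[-24, 12], [-8, 4]] = (-4)·[3, 1][2, -1]ᵀ, so take a₁ = [0, 1], b₁ = [1, 3], a₂ = [3, 1], b₂ = [2, -1].
Each slice is an integer combination of E₁ = a₁b₁ᵀ and E₂ = a₂b₂ᵀ: S₀ = 3·E₁ − 2·E₂, S₁ = 3·E₁ + 2·E₂; reading off coefficients, c₁ = [3, 3] and c₂ = [-2, 2].
Hence T = [0, 1] ⊗ [1, 3] ⊗ [3, 3] + [3, 1] ⊗ [2, -1] ⊗ [-2, 2], so rank(T) ≤ 2.
These bounds meet, so rank(T) = 2.

rank(T) = 2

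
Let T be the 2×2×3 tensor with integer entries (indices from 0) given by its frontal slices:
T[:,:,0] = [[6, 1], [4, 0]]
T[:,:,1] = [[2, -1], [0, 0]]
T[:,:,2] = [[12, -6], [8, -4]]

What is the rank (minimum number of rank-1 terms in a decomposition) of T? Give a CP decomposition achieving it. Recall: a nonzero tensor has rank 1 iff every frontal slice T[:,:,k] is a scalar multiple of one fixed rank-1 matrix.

Lower bound: the mode-3 unfolding of T (rows indexed by k, columns by (i,j) = (0,0), (0,1), (1,0), (1,1)) is [[6, 1, 4, 0], [2, -1, 0, 0], [12, -6, 8, -4]].
There the 3×3 minor on rows k ∈ {0, 1, 2}, columns (i,j) ∈ {(0,0), (0,1), (1,0)} is det [[6, 1, 4], [2, -1, 0], [12, -6, 8]] = -64 ≠ 0, so this unfolding has rank ≥ 3; CP rank is at least every unfolding rank, so rank(T) ≥ 3. (This is only a lower bound: in general the CP rank may exceed every unfolding rank, so we still need to exhibit 3 rank-1 terms summing to T.)
Upper bound: T is a sum of 3 rank-1 terms, T = [1, 0] (x) [2, -1] (x) [-1, 1, 2] + [1, 1] (x) [2, -1] (x) [0, 0, 4] + [2, 1] (x) [1, 0] (x) [4, 0, 0] (written with every a and b primitive with positive leading entry and the scale carried by c; CP decompositions are not unique, and this one is verified by expanding entrywise), so rank(T) ≤ 3.
These bounds meet, so rank(T) = 3.

rank(T) = 3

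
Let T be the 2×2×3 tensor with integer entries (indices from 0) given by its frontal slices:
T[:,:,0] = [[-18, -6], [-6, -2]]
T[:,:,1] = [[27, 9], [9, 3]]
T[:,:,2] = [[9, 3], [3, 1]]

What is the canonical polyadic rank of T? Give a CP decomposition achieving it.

Lower bound: T ≠ 0 (e.g. T[0,0,0] = -18), so rank(T) ≥ 1.
Upper bound: if T = a ⊗ b ⊗ c then every fibre of T is a multiple of the corresponding factor, so read the factors off the fibres through the nonzero entry T[0,0,0] = -18.
The mode-1 fibre T[:,0,0] = [-18, -6] gives a = [3, 1] (primitive direction); the mode-2 fibre T[0,:,0] = [-18, -6] gives b = [3, 1]; then c[k] = T[0,0,k] / (a[0]·b[0]) = [-18, 27, 9] / 9 = [-2, 3, 1].
Expanding [3, 1] ⊗ [3, 1] ⊗ [-2, 3, 1] reproduces all 12 entries of T, so T = [3, 1] ⊗ [3, 1] ⊗ [-2, 3, 1] and rank(T) ≤ 1.
These bounds meet, so rank(T) = 1.

rank(T) = 1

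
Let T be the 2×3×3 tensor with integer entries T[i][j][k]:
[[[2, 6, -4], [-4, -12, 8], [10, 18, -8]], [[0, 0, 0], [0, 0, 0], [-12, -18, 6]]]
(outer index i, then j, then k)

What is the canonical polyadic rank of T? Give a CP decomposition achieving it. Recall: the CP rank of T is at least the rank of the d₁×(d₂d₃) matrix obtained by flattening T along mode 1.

Lower bound: the mode-2 unfolding of T (rows indexed by j, columns by (i,k) = (0,0), (0,1), (0,2), (1,0), (1,1), (1,2)) is [[2, 6, -4, 0, 0, 0], [-4, -12, 8, 0, 0, 0], [10, 18, -8, -12, -18, 6]].
There the 2×2 minor on rows j ∈ {0, 2}, columns (i,k) ∈ {(0,0), (0,1)} is det [[2, 6], [10, 18]] = -24 ≠ 0, so this unfolding has rank ≥ 2; CP rank is at least every unfolding rank, so rank(T) ≥ 2. (This is only a lower bound: in general the CP rank may exceed every unfolding rank, so we still need to exhibit 2 rank-1 terms summing to T.)
Upper bound — finding two terms. Write S_k = T[:,:,k] for the frontal slices: S₀ = [[2, -4, 10], [0, 0, -12]], S₁ = [[6, -12, 18], [0, 0, -18]], S₂ = [[-4, 8, -8], [0, 0, 6]].
If T = a₁ ⊗ b₁ ⊗ c₁ + a₂ ⊗ b₂ ⊗ c₂ then each S_k = c₁[k]·a₁b₁ᵀ + c₂[k]·a₂b₂ᵀ. S₀ and S₁ are linearly independent, so a₁b₁ᵀ and a₂b₂ᵀ must span the same plane of matrices: they are the rank-1 matrices of the form x·S₀ + y·S₁.
The 2×2 minor of x·S₀ + y·S₁ on rows {0,1}, columns {0,2} is −24·x² − 108·xy − 108·y² = (-12)·(x + 3·y)(2·x + 3·y), vanishing at (x:y) = (3:-1) and (3:-2).
M₁ = 3·S₀ − S₁ = [[0, 0, 12], [0, 0, -18]] = 6·[2, -3][0, 0, 1]ᵀ and M₂ = 3·S₀ − 2·S₁ = [[-6, 12, -6], [0, 0, 0]] = (-6)·[1, 0][1, -2, 1]ᵀ, so take a₁ = [2, -3], b₁ = [0, 0, 1], a₂ = [1, 0], b₂ = [1, -2, 1].
Each slice is an integer combination of E₁ = a₁b₁ᵀ and E₂ = a₂b₂ᵀ: S₀ = 4·E₁ + 2·E₂, S₁ = 6·E₁ + 6·E₂, S₂ = −2·E₁ − 4·E₂; reading off coefficients, c₁ = [4, 6, -2] and c₂ = [2, 6, -4].
Hence T = [2, -3] ⊗ [0, 0, 1] ⊗ [4, 6, -2] + [1, 0] ⊗ [1, -2, 1] ⊗ [2, 6, -4], so rank(T) ≤ 2.
These bounds meet, so rank(T) = 2.
Check entry T[0,0,2] = -4: (2)·(0)·(-2) + (1)·(1)·(-4) = -4.

rank(T) = 2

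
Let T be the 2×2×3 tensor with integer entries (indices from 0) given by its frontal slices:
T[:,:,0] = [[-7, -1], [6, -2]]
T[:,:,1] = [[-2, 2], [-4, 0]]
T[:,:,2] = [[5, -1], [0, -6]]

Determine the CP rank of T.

Lower bound: the mode-3 unfolding of T (rows indexed by k, columns by (i,j) = (0,0), (0,1), (1,0), (1,1)) is [[-7, -1, 6, -2], [-2, 2, -4, 0], [5, -1, 0, -6]].
There the 3×3 minor on rows k ∈ {0, 1, 2}, columns (i,j) ∈ {(0,0), (0,1), (1,1)} is det [[-7, -1, -2], [-2, 2, 0], [5, -1, -6]] = 112 ≠ 0, so this unfolding has rank ≥ 3; CP rank is at least every unfolding rank, so rank(T) ≥ 3. (Unfolding ranks only ever bound the CP rank from below — rank(T) can be strictly larger than all of them — so the matching upper bound has to come from an explicit 3-term decomposition.)
Upper bound: T is a sum of 3 rank-1 terms, T = [0, 1] (x) [0, 1] (x) [0, -4, -4] + [1, 2] (x) [1, -1] (x) [1, -2, 1] + [2, -1] (x) [1, 0] (x) [-4, 0, 2] (written with every a and b primitive with positive leading entry and the scale carried by c; CP decompositions are not unique, and this one is verified by expanding entrywise), so rank(T) ≤ 3.
These bounds meet, so rank(T) = 3.

3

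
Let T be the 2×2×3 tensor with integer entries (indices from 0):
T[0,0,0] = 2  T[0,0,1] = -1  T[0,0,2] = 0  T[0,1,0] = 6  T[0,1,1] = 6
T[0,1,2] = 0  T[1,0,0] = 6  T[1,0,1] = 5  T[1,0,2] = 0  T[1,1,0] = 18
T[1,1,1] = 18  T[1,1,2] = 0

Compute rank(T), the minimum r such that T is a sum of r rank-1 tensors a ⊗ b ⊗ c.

Lower bound: the mode-1 unfolding of T (rows indexed by i, columns by (j,k) = (0,0), (0,1), (0,2), (1,0), (1,1), (1,2)) is [[2, -1, 0, 6, 6, 0], [6, 5, 0, 18, 18, 0]].
There the 2×2 minor on rows i ∈ {0, 1}, columns (j,k) ∈ {(0,0), (0,1)} is det [[2, -1], [6, 5]] = 16 ≠ 0, so this unfolding has rank ≥ 2; CP rank is at least every unfolding rank, so rank(T) ≥ 2. (Flattening ranks never certify an upper bound on CP rank; for that we must actually write T with 2 rank-1 terms.)
Upper bound — finding two terms. Write S_k = T[:,:,k] for the frontal slices: S₀ = [[2, 6], [6, 18]], S₁ = [[-1, 6], [5, 18]], S₂ = [[0, 0], [0, 0]].
If T = a₁ ⊗ b₁ ⊗ c₁ + a₂ ⊗ b₂ ⊗ c₂ then each S_k = c₁[k]·a₁b₁ᵀ + c₂[k]·a₂b₂ᵀ. S₀ and S₁ are linearly independent, so a₁b₁ᵀ and a₂b₂ᵀ must span the same plane of matrices: they are the rank-1 matrices of the form x·S₀ + y·S₁.
det(x·S₀ + y·S₁) is −48·xy − 48·y² = (-48)·(y)(x + y), vanishing at (x:y) = (1:0) and (1:-1).
M₁ = S₀ = [[2, 6], [6, 18]] = 2·[1, 3][1, 3]ᵀ and M₂ = S₀ − S₁ = [[3, 0], [1, 0]] = [3, 1][1, 0]ᵀ, so take a₁ = [1, 3], b₁ = [1, 3], a₂ = [3, 1], b₂ = [1, 0].
Each slice is an integer combination of E₁ = a₁b₁ᵀ and E₂ = a₂b₂ᵀ: S₀ = 2·E₁, S₁ = 2·E₁ − E₂, S₂ = 0; reading off coefficients, c₁ = [2, 2, 0] and c₂ = [0, -1, 0].
Hence T = [1, 3] ⊗ [1, 3] ⊗ [2, 2, 0] + [3, 1] ⊗ [1, 0] ⊗ [0, -1, 0], so rank(T) ≤ 2.
These bounds meet, so rank(T) = 2.

2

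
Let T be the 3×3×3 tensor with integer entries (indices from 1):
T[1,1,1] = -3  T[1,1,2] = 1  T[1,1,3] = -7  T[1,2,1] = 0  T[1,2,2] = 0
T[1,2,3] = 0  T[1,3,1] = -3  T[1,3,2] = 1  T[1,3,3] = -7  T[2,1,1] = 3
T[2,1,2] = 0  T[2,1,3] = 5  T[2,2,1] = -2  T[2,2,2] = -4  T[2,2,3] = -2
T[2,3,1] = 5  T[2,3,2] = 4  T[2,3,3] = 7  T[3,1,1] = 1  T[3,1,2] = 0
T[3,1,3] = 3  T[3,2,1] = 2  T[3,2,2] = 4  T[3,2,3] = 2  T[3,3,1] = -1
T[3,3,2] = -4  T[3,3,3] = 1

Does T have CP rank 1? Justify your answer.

The mode-3 unfolding of T (rows indexed by k, columns by (i,j) = (1,1), (1,2), (1,3), (2,1), (2,2), (2,3), (3,1), (3,2), (3,3)) is [[-3, 0, -3, 3, -2, 5, 1, 2, -1], [1, 0, 1, 0, -4, 4, 0, 4, -4], [-7, 0, -7, 5, -2, 7, 3, 2, 1]].
There the 3×3 minor on rows k ∈ {1, 2, 3}, columns (i,j) ∈ {(1,1), (2,1), (2,2)} is det [[-3, 3, -2], [1, 0, -4], [-7, 5, -2]] = 20 ≠ 0, so this unfolding has rank ≥ 3; CP rank is at least every unfolding rank, so rank(T) ≥ 3.
In particular rank(T) ≥ 3 > 1, so T is not rank-1.

No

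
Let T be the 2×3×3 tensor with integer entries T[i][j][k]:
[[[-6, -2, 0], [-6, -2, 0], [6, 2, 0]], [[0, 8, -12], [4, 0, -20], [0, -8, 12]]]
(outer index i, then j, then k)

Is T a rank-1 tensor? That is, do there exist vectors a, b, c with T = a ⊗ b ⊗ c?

No

The mode-3 unfolding of T (rows indexed by k, columns by (i,j) = (0,0), (0,1), (0,2), (1,0), (1,1), (1,2)) is [[-6, -6, 6, 0, 4, 0], [-2, -2, 2, 8, 0, -8], [0, 0, 0, -12, -20, 12]].
There the 3×3 minor on rows k ∈ {0, 1, 2}, columns (i,j) ∈ {(0,0), (1,0), (1,1)} is det [[-6, 0, 4], [-2, 8, 0], [0, -12, -20]] = 1056 ≠ 0, so this unfolding has rank ≥ 3; CP rank is at least every unfolding rank, so rank(T) ≥ 3.
In particular rank(T) ≥ 3 > 1, so T is not rank-1.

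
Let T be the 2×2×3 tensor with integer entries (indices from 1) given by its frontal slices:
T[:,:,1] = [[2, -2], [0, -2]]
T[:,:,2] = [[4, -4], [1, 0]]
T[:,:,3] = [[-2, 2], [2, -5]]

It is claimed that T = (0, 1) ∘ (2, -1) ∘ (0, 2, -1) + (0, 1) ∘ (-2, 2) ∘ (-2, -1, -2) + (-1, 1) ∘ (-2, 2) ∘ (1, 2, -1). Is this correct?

Reconstruct entry (2,1,1) from the claimed factors: Σₗ aₗ[2]bₗ[1]cₗ[1] = (1)·(2)·(0) + (1)·(-2)·(-2) + (1)·(-2)·(1) = 2, but T[2,1,1] = 0. The claim is false.

No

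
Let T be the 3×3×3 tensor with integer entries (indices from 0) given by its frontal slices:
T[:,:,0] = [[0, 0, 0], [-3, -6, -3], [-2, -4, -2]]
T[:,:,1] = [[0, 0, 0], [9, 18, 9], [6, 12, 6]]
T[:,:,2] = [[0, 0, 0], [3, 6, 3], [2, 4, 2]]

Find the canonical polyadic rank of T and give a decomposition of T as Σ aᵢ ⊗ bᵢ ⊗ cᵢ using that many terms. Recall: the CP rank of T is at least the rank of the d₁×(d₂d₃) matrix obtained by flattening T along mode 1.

Lower bound: T ≠ 0 (e.g. T[1,0,0] = -3), so rank(T) ≥ 1.
Upper bound: the mode-1 fibre T[:,0,0] = [0, -3, -2] gives a = (0, 3, 2) (primitive direction); the mode-2 fibre T[1,:,0] = [-3, -6, -3] gives b = (1, 2, 1); then c[k] = T[1,0,k] / (a[1]·b[0]) = [-3, 9, 3] / 3 = (-1, 3, 1).
Expanding (0, 3, 2) ⊗ (1, 2, 1) ⊗ (-1, 3, 1) reproduces all 27 entries of T, so T = (0, 3, 2) ⊗ (1, 2, 1) ⊗ (-1, 3, 1) and rank(T) ≤ 1.
These bounds meet, so rank(T) = 1.

rank(T) = 1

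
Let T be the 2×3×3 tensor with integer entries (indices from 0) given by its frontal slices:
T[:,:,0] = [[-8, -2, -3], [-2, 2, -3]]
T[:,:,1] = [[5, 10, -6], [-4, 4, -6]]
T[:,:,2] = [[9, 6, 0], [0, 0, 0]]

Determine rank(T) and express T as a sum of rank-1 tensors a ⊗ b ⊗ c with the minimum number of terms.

rank(T) = 2

Lower bound: the mode-2 unfolding of T (rows indexed by j, columns by (i,k) = (0,0), (0,1), (0,2), (1,0), (1,1), (1,2)) is [[-8, 5, 9, -2, -4, 0], [-2, 10, 6, 2, 4, 0], [-3, -6, 0, -3, -6, 0]].
There the 2×2 minor on rows j ∈ {0, 1}, columns (i,k) ∈ {(0,0), (0,1)} is det [[-8, 5], [-2, 10]] = -70 ≠ 0, so this unfolding has rank ≥ 2; CP rank is at least every unfolding rank, so rank(T) ≥ 2. (This is only a lower bound: in general the CP rank may exceed every unfolding rank, so we still need to exhibit 2 rank-1 terms summing to T.)
Upper bound — finding two terms. Write S_k = T[:,:,k] for the frontal slices: S₀ = [[-8, -2, -3], [-2, 2, -3]], S₁ = [[5, 10, -6], [-4, 4, -6]], S₂ = [[9, 6, 0], [0, 0, 0]].
If T = a₁ ⊗ b₁ ⊗ c₁ + a₂ ⊗ b₂ ⊗ c₂ then each S_k = c₁[k]·a₁b₁ᵀ + c₂[k]·a₂b₂ᵀ. S₀ and S₁ are linearly independent, so a₁b₁ᵀ and a₂b₂ᵀ must span the same plane of matrices: they are the rank-1 matrices of the form x·S₀ + y·S₁.
The 2×2 minor of x·S₀ + y·S₁ on rows {0,1}, columns {0,1} is −20·x² − 10·xy + 60·y² = (-10)·(2·x − 3·y)(x + 2·y), vanishing at (x:y) = (3:2) and (2:-1).
M₁ = 3·S₀ + 2·S₁ = [[-14, 14, -21], [-14, 14, -21]] = (-7)·[1, 1][2, -2, 3]ᵀ and M₂ = 2·S₀ − S₁ = [[-21, -14, 0], [0, 0, 0]] = (-7)·[1, 0][3, 2, 0]ᵀ, so take a₁ = [1, 1], b₁ = [2, -2, 3], a₂ = [1, 0], b₂ = [3, 2, 0].
Each slice is an integer combination of E₁ = a₁b₁ᵀ and E₂ = a₂b₂ᵀ: S₀ = −E₁ − 2·E₂, S₁ = −2·E₁ + 3·E₂, S₂ = 3·E₂; reading off coefficients, c₁ = [-1, -2, 0] and c₂ = [-2, 3, 3].
Hence T = [1, 1] ⊗ [2, -2, 3] ⊗ [-1, -2, 0] + [1, 0] ⊗ [3, 2, 0] ⊗ [-2, 3, 3], so rank(T) ≤ 2.
These bounds meet, so rank(T) = 2.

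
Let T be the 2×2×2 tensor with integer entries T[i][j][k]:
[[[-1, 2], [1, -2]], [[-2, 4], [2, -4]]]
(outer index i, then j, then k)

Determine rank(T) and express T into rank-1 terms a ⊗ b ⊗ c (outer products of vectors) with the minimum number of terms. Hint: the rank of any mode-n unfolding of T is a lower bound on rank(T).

Lower bound: T ≠ 0 (e.g. T[0,0,0] = -1), so rank(T) ≥ 1.
Upper bound: if T = a ⊗ b ⊗ c then every fibre of T is a multiple of the corresponding factor, so read the factors off the fibres through the nonzero entry T[0,0,0] = -1.
The mode-1 fibre T[:,0,0] = [-1, -2] gives a = [1, 2] (primitive direction); the mode-2 fibre T[0,:,0] = [-1, 1] gives b = [1, -1]; then c[k] = T[0,0,k] / (a[0]·b[0]) = [-1, 2] / 1 = [-1, 2].
Expanding [1, 2] ⊗ [1, -1] ⊗ [-1, 2] reproduces all 8 entries of T, so T = [1, 2] ⊗ [1, -1] ⊗ [-1, 2] and rank(T) ≤ 1.
These bounds meet, so rank(T) = 1.

rank(T) = 1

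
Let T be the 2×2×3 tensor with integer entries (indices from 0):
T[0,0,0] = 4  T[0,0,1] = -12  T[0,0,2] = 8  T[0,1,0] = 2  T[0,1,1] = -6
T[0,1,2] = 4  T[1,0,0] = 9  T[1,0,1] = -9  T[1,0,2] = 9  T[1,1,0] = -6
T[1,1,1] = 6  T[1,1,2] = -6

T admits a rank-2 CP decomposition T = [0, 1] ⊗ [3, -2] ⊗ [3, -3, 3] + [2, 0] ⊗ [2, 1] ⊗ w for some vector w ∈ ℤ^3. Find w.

Subtract the known terms from T to get the rank-1 residual R = [2, 0] ⊗ [2, 1] ⊗ w, so R[i,j,k] = a[i]·b[j]·w[k]. Pick indices with nonzero a[0]·b[0] = (2)·(2) = 4. Only the fibre through (0,0,·) is needed: R[0,0,:] = T[0,0,:] − Σₗ aₗ[0]bₗ[0]cₗ = [4, -12, 8] − (0)·(3)·[3, -3, 3] = [4, -12, 8]. Then w[k] = R[0,0,k] / 4 for each k, giving w = [4, -12, 8] / 4 = [1, -3, 2].

w = [1, -3, 2]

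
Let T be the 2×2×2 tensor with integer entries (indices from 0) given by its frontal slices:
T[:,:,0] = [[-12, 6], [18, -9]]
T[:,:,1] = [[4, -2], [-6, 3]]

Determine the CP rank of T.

1

Lower bound: T ≠ 0 (e.g. T[0,0,0] = -12), so rank(T) ≥ 1.
Upper bound: the mode-1 fibre T[:,0,0] = [-12, 18] gives a = [2, -3] (primitive direction); the mode-2 fibre T[0,:,0] = [-12, 6] gives b = [2, -1]; then c[k] = T[0,0,k] / (a[0]·b[0]) = [-12, 4] / 4 = [-3, 1].
Expanding [2, -3] ⊗ [2, -1] ⊗ [-3, 1] reproduces all 8 entries of T, so T = [2, -3] ⊗ [2, -1] ⊗ [-3, 1] and rank(T) ≤ 1.
These bounds meet, so rank(T) = 1.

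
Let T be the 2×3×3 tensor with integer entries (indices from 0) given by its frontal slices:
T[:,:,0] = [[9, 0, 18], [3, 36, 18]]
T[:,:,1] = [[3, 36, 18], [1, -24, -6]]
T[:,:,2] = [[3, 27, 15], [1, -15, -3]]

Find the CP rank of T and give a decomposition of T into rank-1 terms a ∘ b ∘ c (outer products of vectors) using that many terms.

rank(T) = 2

Lower bound: the mode-3 unfolding of T (rows indexed by k, columns by (i,j) = (0,0), (0,1), (0,2), (1,0), (1,1), (1,2)) is [[9, 0, 18, 3, 36, 18], [3, 36, 18, 1, -24, -6], [3, 27, 15, 1, -15, -3]].
There the 2×2 minor on rows k ∈ {0, 1}, columns (i,j) ∈ {(0,0), (0,1)} is det [[9, 0], [3, 36]] = 324 ≠ 0, so this unfolding has rank ≥ 2; CP rank is at least every unfolding rank, so rank(T) ≥ 2. (This is only a lower bound: in general the CP rank may exceed every unfolding rank, so we still need to exhibit 2 rank-1 terms summing to T.)
Upper bound — finding two terms. Write S_k = T[:,:,k] for the frontal slices: S₀ = [[9, 0, 18], [3, 36, 18]], S₁ = [[3, 36, 18], [1, -24, -6]], S₂ = [[3, 27, 15], [1, -15, -3]].
If T = a₁ ∘ b₁ ∘ c₁ + a₂ ∘ b₂ ∘ c₂ then each S_k = c₁[k]·a₁b₁ᵀ + c₂[k]·a₂b₂ᵀ. S₀ and S₁ are linearly independent, so a₁b₁ᵀ and a₂b₂ᵀ must span the same plane of matrices: they are the rank-1 matrices of the form x·S₀ + y·S₁.
The 2×2 minor of x·S₀ + y·S₁ on rows {0,1}, columns {0,1} is 324·x² − 216·xy − 108·y² = 108·(x − y)(3·x + y), vanishing at (x:y) = (1:1) and (1:-3).
M₁ = S₀ + S₁ = [[12, 36, 36], [4, 12, 12]] = 4·(3, 1)(1, 3, 3)ᵀ and M₂ = S₀ − 3·S₁ = [[0, -108, -36], [0, 108, 36]] = (-36)·(1, -1)(0, 3, 1)ᵀ, so take a₁ = (3, 1), b₁ = (1, 3, 3), a₂ = (1, -1), b₂ = (0, 3, 1).
Each slice is an integer combination of E₁ = a₁b₁ᵀ and E₂ = a₂b₂ᵀ: S₀ = 3·E₁ − 9·E₂, S₁ = E₁ + 9·E₂, S₂ = E₁ + 6·E₂; reading off coefficients, c₁ = (3, 1, 1) and c₂ = (-9, 9, 6).
Hence T = (3, 1) ∘ (1, 3, 3) ∘ (3, 1, 1) + (1, -1) ∘ (0, 3, 1) ∘ (-9, 9, 6), so rank(T) ≤ 2.
These bounds meet, so rank(T) = 2.
Check entry T[0,1,2] = 27: (3)·(3)·(1) + (1)·(3)·(6) = 27.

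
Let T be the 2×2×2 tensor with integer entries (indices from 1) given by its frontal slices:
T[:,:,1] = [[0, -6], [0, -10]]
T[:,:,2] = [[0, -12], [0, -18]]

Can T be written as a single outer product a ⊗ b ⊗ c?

The mode-3 unfolding of T (rows indexed by k, columns by (i,j) = (1,1), (1,2), (2,1), (2,2)) is [[0, -6, 0, -10], [0, -12, 0, -18]].
There the 2×2 minor on rows k ∈ {1, 2}, columns (i,j) ∈ {(1,2), (2,2)} is det [[-6, -10], [-12, -18]] = -12 ≠ 0, so this unfolding has rank ≥ 2; CP rank is at least every unfolding rank, so rank(T) ≥ 2.
In particular rank(T) ≥ 2 > 1, so T is not rank-1.

No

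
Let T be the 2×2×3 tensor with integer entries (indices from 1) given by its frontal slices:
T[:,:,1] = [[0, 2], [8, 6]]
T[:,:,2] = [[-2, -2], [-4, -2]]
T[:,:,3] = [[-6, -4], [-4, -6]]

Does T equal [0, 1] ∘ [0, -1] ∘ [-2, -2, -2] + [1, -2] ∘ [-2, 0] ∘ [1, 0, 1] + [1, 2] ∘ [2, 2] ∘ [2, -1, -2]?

Reconstruct entry (1,1,1) from the claimed factors: Σₗ aₗ[1]bₗ[1]cₗ[1] = (0)·(0)·(-2) + (1)·(-2)·(1) + (1)·(2)·(2) = 2, but T[1,1,1] = 0. The claim is false.

No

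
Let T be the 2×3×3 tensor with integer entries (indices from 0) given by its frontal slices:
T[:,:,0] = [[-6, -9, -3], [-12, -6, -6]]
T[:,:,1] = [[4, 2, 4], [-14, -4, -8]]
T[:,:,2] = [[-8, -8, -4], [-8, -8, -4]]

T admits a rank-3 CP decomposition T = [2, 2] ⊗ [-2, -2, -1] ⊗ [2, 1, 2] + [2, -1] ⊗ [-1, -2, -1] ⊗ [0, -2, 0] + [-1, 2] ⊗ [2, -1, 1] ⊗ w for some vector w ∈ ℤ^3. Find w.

Subtract the known terms from T to get the rank-1 residual R = [-1, 2] ⊗ [2, -1, 1] ⊗ w, so R[i,j,k] = a[i]·b[j]·w[k]. Pick indices with nonzero a[0]·b[0] = (-1)·(2) = -2. Only the fibre through (0,0,·) is needed: R[0,0,:] = T[0,0,:] − Σₗ aₗ[0]bₗ[0]cₗ = [-6, 4, -8] − (2)·(-2)·[2, 1, 2] − (2)·(-1)·[0, -2, 0] = [2, 4, 0]. Then w[k] = R[0,0,k] / -2 for each k, giving w = [2, 4, 0] / -2 = [-1, -2, 0].

w = [-1, -2, 0]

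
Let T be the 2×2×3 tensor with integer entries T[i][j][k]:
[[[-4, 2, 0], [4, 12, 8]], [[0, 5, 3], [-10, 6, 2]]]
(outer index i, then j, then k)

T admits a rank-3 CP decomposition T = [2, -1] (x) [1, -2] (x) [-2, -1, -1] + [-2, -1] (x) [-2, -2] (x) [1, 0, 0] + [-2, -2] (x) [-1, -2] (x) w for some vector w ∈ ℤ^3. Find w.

w = [-2, 2, 1]

Subtract the known terms from T to get the rank-1 residual R = [-2, -2] (x) [-1, -2] (x) w, so R[i,j,k] = a[i]·b[j]·w[k]. Pick indices with nonzero a[0]·b[0] = (-2)·(-1) = 2. Only the fibre through (0,0,·) is needed: R[0,0,:] = T[0,0,:] − Σₗ aₗ[0]bₗ[0]cₗ = [-4, 2, 0] − (2)·(1)·[-2, -1, -1] − (-2)·(-2)·[1, 0, 0] = [-4, 4, 2]. Then w[k] = R[0,0,k] / 2 for each k, giving w = [-4, 4, 2] / 2 = [-2, 2, 1].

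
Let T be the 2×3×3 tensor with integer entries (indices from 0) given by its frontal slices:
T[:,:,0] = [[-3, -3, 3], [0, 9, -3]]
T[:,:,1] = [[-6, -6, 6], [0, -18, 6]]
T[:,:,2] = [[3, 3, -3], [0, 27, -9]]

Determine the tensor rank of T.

Lower bound: in the mode-2 unfolding of T (rows indexed by j, columns by (i,k)) the 2×2 minor on rows j ∈ {0, 1}, columns (i,k) ∈ {(0,0), (1,0)} is det [[-3, 0], [-3, 9]] = -27 ≠ 0, so that unfolding has rank ≥ 2 and hence rank(T) ≥ 2 (CP rank is at least every unfolding rank, though it can be larger).
Upper bound: with S_k = T[:,:,k], the two rank-1 terms a₁b₁ᵀ, a₂b₂ᵀ are the rank-1 members of the pencil x·S₀ + y·S₁.
The 2×2 minor of x·S₀ + y·S₁ on rows {0,1}, columns {0,1} is −27·x² + 108·y² = (-27)·(x − 2·y)(x + 2·y), vanishing at (x:y) = (2:1) and (2:-1).
M₁ = 2·S₀ + S₁ = [[-12, -12, 12], [0, 0, 0]] = (-12)·[1, 0][1, 1, -1]ᵀ and M₂ = 2·S₀ − S₁ = [[0, 0, 0], [0, 36, -12]] = 12·[0, 1][0, 3, -1]ᵀ, so take a₁ = [1, 0], b₁ = [1, 1, -1], a₂ = [0, 1], b₂ = [0, 3, -1].
Each slice is an integer combination of E₁ = a₁b₁ᵀ and E₂ = a₂b₂ᵀ: S₀ = −3·E₁ + 3·E₂, S₁ = −6·E₁ − 6·E₂, S₂ = 3·E₁ + 9·E₂; reading off coefficients, c₁ = [-3, -6, 3] and c₂ = [3, -6, 9].
Hence T = [1, 0] ⊗ [1, 1, -1] ⊗ [-3, -6, 3] + [0, 1] ⊗ [0, 3, -1] ⊗ [3, -6, 9], so rank(T) ≤ 2.
These bounds meet, so rank(T) = 2.

2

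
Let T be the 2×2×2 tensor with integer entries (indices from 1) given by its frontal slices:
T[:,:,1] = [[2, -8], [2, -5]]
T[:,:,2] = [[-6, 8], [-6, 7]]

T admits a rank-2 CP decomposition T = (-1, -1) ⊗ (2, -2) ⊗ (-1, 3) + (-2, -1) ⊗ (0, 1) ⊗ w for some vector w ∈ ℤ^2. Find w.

Subtract the known terms from T to get the rank-1 residual R = (-2, -1) ⊗ (0, 1) ⊗ w, so R[i,j,k] = a[i]·b[j]·w[k]. Pick indices with nonzero a[1]·b[2] = (-2)·(1) = -2. Only the fibre through (1,2,·) is needed: R[1,2,:] = T[1,2,:] − Σₗ aₗ[1]bₗ[2]cₗ = [-8, 8] − (-1)·(-2)·(-1, 3) = [-6, 2]. Then w[k] = R[1,2,k] / -2 for each k, giving w = [-6, 2] / -2 = (3, -1).

w = (3, -1)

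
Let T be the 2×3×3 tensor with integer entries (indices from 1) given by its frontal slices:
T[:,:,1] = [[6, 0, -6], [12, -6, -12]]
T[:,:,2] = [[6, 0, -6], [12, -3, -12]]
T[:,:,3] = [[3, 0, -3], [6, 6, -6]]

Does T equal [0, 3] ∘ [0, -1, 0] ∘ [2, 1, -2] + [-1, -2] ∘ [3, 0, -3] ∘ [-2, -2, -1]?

Yes

Reconstruct entrywise from the claimed factors. For example, T[1,1,1] = 6 and Σₗ aₗ[1]bₗ[1]cₗ[1] = (0)·(0)·(2) + (-1)·(3)·(-2) = 6; checking all 18 entries, every one matches. The claim holds.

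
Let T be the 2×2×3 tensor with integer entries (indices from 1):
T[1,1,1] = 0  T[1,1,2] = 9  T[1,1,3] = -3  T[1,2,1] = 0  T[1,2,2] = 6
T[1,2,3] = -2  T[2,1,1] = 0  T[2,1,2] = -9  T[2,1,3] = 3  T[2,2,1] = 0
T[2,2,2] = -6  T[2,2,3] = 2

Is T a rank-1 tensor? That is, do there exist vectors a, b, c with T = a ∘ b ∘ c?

If T = a ∘ b ∘ c then every fibre of T is a multiple of the corresponding factor, so read the factors off the fibres through the nonzero entry T[1,1,2] = 9.
The mode-1 fibre T[:,1,2] = [9, -9] gives a = [1, -1] (primitive direction); the mode-2 fibre T[1,:,2] = [9, 6] gives b = [3, 2]; then c[k] = T[1,1,k] / (a[1]·b[1]) = [0, 9, -3] / 3 = [0, 3, -1].
Expanding [1, -1] ∘ [3, 2] ∘ [0, 3, -1] reproduces all 12 entries of T, so T = [1, -1] ∘ [3, 2] ∘ [0, 3, -1] and rank(T) ≤ 1.
Equivalently every frontal slice T[:,:,k] is c[k] times the rank-1 matrix [1, -1] ∘ [3, 2]. So T has rank 1 (it is nonzero).

Yes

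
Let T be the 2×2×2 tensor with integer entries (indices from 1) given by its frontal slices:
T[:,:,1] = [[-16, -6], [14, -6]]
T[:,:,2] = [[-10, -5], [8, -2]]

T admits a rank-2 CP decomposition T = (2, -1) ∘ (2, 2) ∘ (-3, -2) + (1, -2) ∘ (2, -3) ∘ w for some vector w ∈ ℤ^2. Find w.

w = (-2, -1)

Subtract the known terms from T to get the rank-1 residual R = (1, -2) ∘ (2, -3) ∘ w, so R[i,j,k] = a[i]·b[j]·w[k]. Pick indices with nonzero a[1]·b[1] = (1)·(2) = 2. Only the fibre through (1,1,·) is needed: R[1,1,:] = T[1,1,:] − Σₗ aₗ[1]bₗ[1]cₗ = [-16, -10] − (2)·(2)·(-3, -2) = [-4, -2]. Then w[k] = R[1,1,k] / 2 for each k, giving w = [-4, -2] / 2 = (-2, -1).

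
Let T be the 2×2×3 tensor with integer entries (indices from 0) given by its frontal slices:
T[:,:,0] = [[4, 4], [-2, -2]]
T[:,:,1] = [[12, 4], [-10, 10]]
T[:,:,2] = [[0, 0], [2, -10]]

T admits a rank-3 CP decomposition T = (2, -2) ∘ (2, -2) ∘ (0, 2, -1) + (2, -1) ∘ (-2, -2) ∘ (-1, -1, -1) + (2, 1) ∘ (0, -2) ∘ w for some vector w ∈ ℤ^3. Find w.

w = (0, -2, 2)

Subtract the known terms from T to get the rank-1 residual R = (2, 1) ∘ (0, -2) ∘ w, so R[i,j,k] = a[i]·b[j]·w[k]. Pick indices with nonzero a[0]·b[1] = (2)·(-2) = -4. Only the fibre through (0,1,·) is needed: R[0,1,:] = T[0,1,:] − Σₗ aₗ[0]bₗ[1]cₗ = [4, 4, 0] − (2)·(-2)·(0, 2, -1) − (2)·(-2)·(-1, -1, -1) = [0, 8, -8]. Then w[k] = R[0,1,k] / -4 for each k, giving w = [0, 8, -8] / -4 = (0, -2, 2).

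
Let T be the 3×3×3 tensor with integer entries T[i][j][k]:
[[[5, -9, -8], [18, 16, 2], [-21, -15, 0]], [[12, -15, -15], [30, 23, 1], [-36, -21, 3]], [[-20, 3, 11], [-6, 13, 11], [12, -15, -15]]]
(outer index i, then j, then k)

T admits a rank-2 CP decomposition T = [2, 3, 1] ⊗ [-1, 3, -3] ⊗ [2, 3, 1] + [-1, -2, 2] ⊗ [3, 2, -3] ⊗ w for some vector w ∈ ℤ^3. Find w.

w = [-3, 1, 2]

Subtract the known terms from T to get the rank-1 residual R = [-1, -2, 2] ⊗ [3, 2, -3] ⊗ w, so R[i,j,k] = a[i]·b[j]·w[k]. Pick indices with nonzero a[0]·b[0] = (-1)·(3) = -3. Only the fibre through (0,0,·) is needed: R[0,0,:] = T[0,0,:] − Σₗ aₗ[0]bₗ[0]cₗ = [5, -9, -8] − (2)·(-1)·[2, 3, 1] = [9, -3, -6]. Then w[k] = R[0,0,k] / -3 for each k, giving w = [9, -3, -6] / -3 = [-3, 1, 2].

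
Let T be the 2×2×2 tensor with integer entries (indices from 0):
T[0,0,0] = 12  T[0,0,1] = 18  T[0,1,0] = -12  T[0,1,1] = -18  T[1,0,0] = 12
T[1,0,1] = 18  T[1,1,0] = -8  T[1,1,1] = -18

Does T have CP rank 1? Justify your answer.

No

The mode-3 unfolding of T (rows indexed by k, columns by (i,j) = (0,0), (0,1), (1,0), (1,1)) is [[12, -12, 12, -8], [18, -18, 18, -18]].
There the 2×2 minor on rows k ∈ {0, 1}, columns (i,j) ∈ {(0,0), (1,1)} is det [[12, -8], [18, -18]] = -72 ≠ 0, so this unfolding has rank ≥ 2; CP rank is at least every unfolding rank, so rank(T) ≥ 2.
In particular rank(T) ≥ 2 > 1, so T is not rank-1.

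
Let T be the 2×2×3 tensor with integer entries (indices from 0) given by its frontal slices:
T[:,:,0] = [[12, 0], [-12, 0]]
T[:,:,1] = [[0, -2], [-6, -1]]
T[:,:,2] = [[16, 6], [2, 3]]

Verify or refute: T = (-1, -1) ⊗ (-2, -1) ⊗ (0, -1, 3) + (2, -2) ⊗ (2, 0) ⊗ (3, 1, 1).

Reconstruct entry (0,0,1) from the claimed factors: Σₗ aₗ[0]bₗ[0]cₗ[1] = (-1)·(-2)·(-1) + (2)·(2)·(1) = 2, but T[0,0,1] = 0. The claim is false.

No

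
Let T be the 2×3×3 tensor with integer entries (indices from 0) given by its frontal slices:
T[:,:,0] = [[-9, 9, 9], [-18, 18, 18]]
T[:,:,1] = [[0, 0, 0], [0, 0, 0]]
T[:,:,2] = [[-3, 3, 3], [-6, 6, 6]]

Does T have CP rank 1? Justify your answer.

Yes

If T = a ⊗ b ⊗ c then every fibre of T is a multiple of the corresponding factor, so read the factors off the fibres through the nonzero entry T[0,0,0] = -9.
The mode-1 fibre T[:,0,0] = [-9, -18] gives a = [1, 2] (primitive direction); the mode-2 fibre T[0,:,0] = [-9, 9, 9] gives b = [1, -1, -1]; then c[k] = T[0,0,k] / (a[0]·b[0]) = [-9, 0, -3] / 1 = [-9, 0, -3].
Expanding [1, 2] ⊗ [1, -1, -1] ⊗ [-9, 0, -3] reproduces all 18 entries of T, so T = [1, 2] ⊗ [1, -1, -1] ⊗ [-9, 0, -3] and rank(T) ≤ 1.
Equivalently every frontal slice T[:,:,k] is c[k] times the rank-1 matrix [1, 2] ⊗ [1, -1, -1]. So T has rank 1 (it is nonzero).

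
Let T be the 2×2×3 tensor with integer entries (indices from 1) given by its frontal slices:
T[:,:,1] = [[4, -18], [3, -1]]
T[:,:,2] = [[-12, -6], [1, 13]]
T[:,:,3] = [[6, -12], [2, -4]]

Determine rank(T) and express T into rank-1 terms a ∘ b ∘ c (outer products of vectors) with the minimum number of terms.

rank(T) = 2

Lower bound: the mode-3 unfolding of T (rows indexed by k, columns by (i,j) = (1,1), (1,2), (2,1), (2,2)) is [[4, -18, 3, -1], [-12, -6, 1, 13], [6, -12, 2, -4]].
There the 2×2 minor on rows k ∈ {1, 2}, columns (i,j) ∈ {(1,1), (1,2)} is det [[4, -18], [-12, -6]] = -240 ≠ 0, so this unfolding has rank ≥ 2; CP rank is at least every unfolding rank, so rank(T) ≥ 2. (Flattening ranks never certify an upper bound on CP rank; for that we must actually write T with 2 rank-1 terms.)
Upper bound — finding two terms. Write S_k = T[:,:,k] for the frontal slices: S₁ = [[4, -18], [3, -1]], S₂ = [[-12, -6], [1, 13]], S₃ = [[6, -12], [2, -4]].
If T = a₁ ∘ b₁ ∘ c₁ + a₂ ∘ b₂ ∘ c₂ then each S_k = c₁[k]·a₁b₁ᵀ + c₂[k]·a₂b₂ᵀ. S₁ and S₂ are linearly independent, so a₁b₁ᵀ and a₂b₂ᵀ must span the same plane of matrices: they are the rank-1 matrices of the form x·S₁ + y·S₂.
det(x·S₁ + y·S₂) is 50·x² + 100·xy − 150·y² = 50·(x + 3·y)(x − y), vanishing at (x:y) = (3:-1) and (1:1).
M₁ = 3·S₁ − S₂ = [[24, -48], [8, -16]] = 8·(3, 1)(1, -2)ᵀ and M₂ = S₁ + S₂ = [[-8, -24], [4, 12]] = (-4)·(2, -1)(1, 3)ᵀ, so take a₁ = (3, 1), b₁ = (1, -2), a₂ = (2, -1), b₂ = (1, 3).
Each slice is an integer combination of E₁ = a₁b₁ᵀ and E₂ = a₂b₂ᵀ: S₁ = 2·E₁ − E₂, S₂ = −2·E₁ − 3·E₂, S₃ = 2·E₁; reading off coefficients, c₁ = (2, -2, 2) and c₂ = (-1, -3, 0).
Hence T = (3, 1) ∘ (1, -2) ∘ (2, -2, 2) + (2, -1) ∘ (1, 3) ∘ (-1, -3, 0), so rank(T) ≤ 2.
These bounds meet, so rank(T) = 2.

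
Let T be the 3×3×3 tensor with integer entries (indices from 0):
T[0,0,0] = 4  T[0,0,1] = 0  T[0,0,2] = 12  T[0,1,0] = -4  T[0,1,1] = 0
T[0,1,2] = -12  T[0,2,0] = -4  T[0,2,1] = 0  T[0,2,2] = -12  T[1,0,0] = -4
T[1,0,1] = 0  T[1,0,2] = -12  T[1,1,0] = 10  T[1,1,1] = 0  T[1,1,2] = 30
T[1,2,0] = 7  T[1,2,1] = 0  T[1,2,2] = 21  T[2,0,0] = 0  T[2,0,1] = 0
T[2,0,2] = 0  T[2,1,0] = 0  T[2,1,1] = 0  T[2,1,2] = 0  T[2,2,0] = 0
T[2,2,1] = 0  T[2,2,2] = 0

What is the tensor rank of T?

2

Lower bound: in the mode-2 unfolding of T (rows indexed by j, columns by (i,k)) the 2×2 minor on rows j ∈ {0, 1}, columns (i,k) ∈ {(0,0), (1,0)} is det [[4, -4], [-4, 10]] = 24 ≠ 0, so that unfolding has rank ≥ 2 and hence rank(T) ≥ 2 (CP rank is at least every unfolding rank, though it can be larger).
Upper bound: T[:,:,k] = c[k]·M for every slice, with c = (1, 0, 3) and M = [[4, -4, -4], [-4, 10, 7], [0, 0, 0]] (rows i, columns j).
Row 2 of M is zero, so splitting by the other two rows, M = (1, 0, 0)(4, -4, -4)ᵀ + (0, 1, 0)(-4, 10, 7)ᵀ.
Hence T = (1, 0, 0) ⊗ (4, -4, -4) ⊗ (1, 0, 3) + (0, 1, 0) ⊗ (-4, 10, 7) ⊗ (1, 0, 3), so rank(T) ≤ 2.
These bounds meet, so rank(T) = 2.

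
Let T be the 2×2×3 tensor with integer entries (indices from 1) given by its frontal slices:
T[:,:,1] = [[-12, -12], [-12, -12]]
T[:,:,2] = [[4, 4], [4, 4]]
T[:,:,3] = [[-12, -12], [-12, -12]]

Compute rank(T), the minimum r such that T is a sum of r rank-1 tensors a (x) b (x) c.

1

Lower bound: T ≠ 0 (e.g. T[1,1,1] = -12), so rank(T) ≥ 1.
Upper bound: if T = a (x) b (x) c then every fibre of T is a multiple of the corresponding factor, so read the factors off the fibres through the nonzero entry T[1,1,1] = -12.
The mode-1 fibre T[:,1,1] = [-12, -12] gives a = [1, 1] (primitive direction); the mode-2 fibre T[1,:,1] = [-12, -12] gives b = [1, 1]; then c[k] = T[1,1,k] / (a[1]·b[1]) = [-12, 4, -12] / 1 = [-12, 4, -12].
Expanding [1, 1] (x) [1, 1] (x) [-12, 4, -12] reproduces all 12 entries of T, so T = [1, 1] (x) [1, 1] (x) [-12, 4, -12] and rank(T) ≤ 1.
These bounds meet, so rank(T) = 1.
Check entry T[1,2,3] = -12: (1)·(1)·(-12) = -12.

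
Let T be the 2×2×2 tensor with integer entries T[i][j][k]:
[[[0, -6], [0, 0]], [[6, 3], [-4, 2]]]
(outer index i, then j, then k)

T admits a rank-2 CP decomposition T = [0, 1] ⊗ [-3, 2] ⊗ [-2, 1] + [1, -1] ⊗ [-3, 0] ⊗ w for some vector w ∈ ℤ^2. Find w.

Subtract the known terms from T to get the rank-1 residual R = [1, -1] ⊗ [-3, 0] ⊗ w, so R[i,j,k] = a[i]·b[j]·w[k]. Pick indices with nonzero a[0]·b[0] = (1)·(-3) = -3. Only the fibre through (0,0,·) is needed: R[0,0,:] = T[0,0,:] − Σₗ aₗ[0]bₗ[0]cₗ = [0, -6] − (0)·(-3)·[-2, 1] = [0, -6]. Then w[k] = R[0,0,k] / -3 for each k, giving w = [0, -6] / -3 = [0, 2].

w = [0, 2]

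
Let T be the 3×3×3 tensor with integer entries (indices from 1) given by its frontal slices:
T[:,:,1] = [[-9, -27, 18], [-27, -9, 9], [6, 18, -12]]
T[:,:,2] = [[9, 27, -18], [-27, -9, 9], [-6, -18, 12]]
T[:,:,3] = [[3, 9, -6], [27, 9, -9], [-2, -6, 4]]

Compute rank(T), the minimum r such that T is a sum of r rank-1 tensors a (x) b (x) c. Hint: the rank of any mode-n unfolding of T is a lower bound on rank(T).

2

Lower bound: the mode-3 unfolding of T (rows indexed by k, columns by (i,j) = (1,1), (1,2), (1,3), (2,1), (2,2), (2,3), (3,1), (3,2), (3,3)) is [[-9, -27, 18, -27, -9, 9, 6, 18, -12], [9, 27, -18, -27, -9, 9, -6, -18, 12], [3, 9, -6, 27, 9, -9, -2, -6, 4]].
There the 2×2 minor on rows k ∈ {1, 2}, columns (i,j) ∈ {(1,1), (2,1)} is det [[-9, -27], [9, -27]] = 486 ≠ 0, so this unfolding has rank ≥ 2; CP rank is at least every unfolding rank, so rank(T) ≥ 2. (Unfolding ranks only ever bound the CP rank from below — rank(T) can be strictly larger than all of them — so the matching upper bound has to come from an explicit 2-term decomposition.)
Upper bound — finding two terms. Write S_k = T[:,:,k] for the frontal slices: S₁ = [[-9, -27, 18], [-27, -9, 9], [6, 18, -12]], S₂ = [[9, 27, -18], [-27, -9, 9], [-6, -18, 12]], S₃ = [[3, 9, -6], [27, 9, -9], [-2, -6, 4]].
If T = a₁ (x) b₁ (x) c₁ + a₂ (x) b₂ (x) c₂ then each S_k = c₁[k]·a₁b₁ᵀ + c₂[k]·a₂b₂ᵀ. S₁ and S₂ are linearly independent, so a₁b₁ᵀ and a₂b₂ᵀ must span the same plane of matrices: they are the rank-1 matrices of the form x·S₁ + y·S₂.
The 2×2 minor of x·S₁ + y·S₂ on rows {1,2}, columns {1,2} is −648·x² + 648·y² = (-648)·(x − y)(x + y), vanishing at (x:y) = (1:1) and (1:-1).
M₁ = S₁ + S₂ = [[0, 0, 0], [-54, -18, 18], [0, 0, 0]] = (-18)·(0, 1, 0)(3, 1, -1)ᵀ and M₂ = S₁ − S₂ = [[-18, -54, 36], [0, 0, 0], [12, 36, -24]] = (-6)·(3, 0, -2)(1, 3, -2)ᵀ, so take a₁ = (0, 1, 0), b₁ = (3, 1, -1), a₂ = (3, 0, -2), b₂ = (1, 3, -2).
Each slice is an integer combination of E₁ = a₁b₁ᵀ and E₂ = a₂b₂ᵀ: S₁ = −9·E₁ − 3·E₂, S₂ = −9·E₁ + 3·E₂, S₃ = 9·E₁ + E₂; reading off coefficients, c₁ = (-9, -9, 9) and c₂ = (-3, 3, 1).
Hence T = (0, 1, 0) (x) (3, 1, -1) (x) (-9, -9, 9) + (3, 0, -2) (x) (1, 3, -2) (x) (-3, 3, 1), so rank(T) ≤ 2.
These bounds meet, so rank(T) = 2.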